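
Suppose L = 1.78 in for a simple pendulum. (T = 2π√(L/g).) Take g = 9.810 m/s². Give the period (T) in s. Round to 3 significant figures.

Directly: T = 2π√(L/g).
L = 1.78 in = 0.04521 m; g = 9.810 m/s².
T = 0.4266 s

0.427 s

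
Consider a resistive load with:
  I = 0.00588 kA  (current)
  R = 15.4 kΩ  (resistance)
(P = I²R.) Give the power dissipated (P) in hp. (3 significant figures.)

P is given directly by: P = I²R.
I = 0.00588 kA = 5.880 A; R = 15.4 kΩ = 15400 Ω.
P = 5.324×10^5 W
5.324×10^5 W × (1 hp / 745.7 W) = 714.0 hp

714 hp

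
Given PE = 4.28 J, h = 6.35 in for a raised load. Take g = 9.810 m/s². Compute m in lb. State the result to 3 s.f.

Solving PE = m·g·h for m: m = PE/(g·h).
PE = 4.28 J; h = 6.35 in = 0.1613 m; g = 9.810 m/s².
m = 2.705 kg
2.705 kg × (1 lb / 0.4536 kg) = 5.964 lb

5.96 lb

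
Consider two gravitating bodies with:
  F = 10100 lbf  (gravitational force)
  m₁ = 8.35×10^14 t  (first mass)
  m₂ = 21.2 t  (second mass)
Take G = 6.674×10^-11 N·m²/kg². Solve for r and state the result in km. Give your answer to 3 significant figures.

5.13 km

Solving F = G·m₁·m₂/r² for r: r = √(G·m₁m₂/F).
F = 10100 lbf = 44927 N; m₁ = 8.35×10^14 t = 8.350×10^17 kg; m₂ = 21.2 t = 21200 kg; G = 6.674×10^-11 N·m²/kg².
r = 5128 m
5128 m × (1 km / 1000 m) = 5.128 km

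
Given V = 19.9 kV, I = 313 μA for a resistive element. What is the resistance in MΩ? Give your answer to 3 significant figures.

63.6 MΩ

From Ohm's law: R = V/I.
V = 19.9 kV = 19900 V; I = 313 μA = 3.130×10^-4 A.
R = 6.358×10^7 Ω
6.358×10^7 Ω × (1 MΩ / 1.000×10^6 Ω) = 63.58 MΩ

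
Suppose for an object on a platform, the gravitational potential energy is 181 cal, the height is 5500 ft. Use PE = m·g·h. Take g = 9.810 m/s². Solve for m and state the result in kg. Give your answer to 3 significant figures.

Solving PE = m·g·h for m: m = PE/(g·h).
PE = 181 cal = 757.3 J; h = 5500 ft = 1676 m; g = 9.810 m/s².
m = 0.04605 kg

0.0460 kg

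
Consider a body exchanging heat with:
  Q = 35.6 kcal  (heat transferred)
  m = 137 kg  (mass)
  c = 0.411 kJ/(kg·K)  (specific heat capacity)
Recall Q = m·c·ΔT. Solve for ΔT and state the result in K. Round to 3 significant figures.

Rearranging Q = m·c·ΔT for ΔT: ΔT = Q/(m·c).
Q = 35.6 kcal = 1.490×10^5 J; m = 137 kg; c = 0.411 kJ/(kg·K) = 411.0 J/(kg·K).
ΔT = 2.645 K

2.65 K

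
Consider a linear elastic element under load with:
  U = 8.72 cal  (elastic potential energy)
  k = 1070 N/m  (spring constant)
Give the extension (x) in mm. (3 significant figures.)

Solving U = ½k·x² for x: x = √(2U/k).
U = 8.72 cal = 36.48 J; k = 1070 N/m.
x = 0.2611 m
0.2611 m × (1 mm / 0.001000 m) = 261.1 mm

261 mm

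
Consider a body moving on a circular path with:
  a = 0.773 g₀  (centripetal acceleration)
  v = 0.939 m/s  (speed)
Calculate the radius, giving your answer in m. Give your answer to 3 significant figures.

0.116 m

Solving a = v²/r for r: r = v²/a.
a = 0.773 g₀ = 7.581 m/s²; v = 0.939 m/s.
r = 0.1163 m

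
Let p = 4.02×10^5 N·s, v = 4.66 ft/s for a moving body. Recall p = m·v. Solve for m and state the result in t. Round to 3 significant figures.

Rearranging p = m·v for m: m = p/v.
p = 4.02×10^5 N·s = 4.020×10^5 kg·m/s; v = 4.66 ft/s = 1.420 m/s.
m = 2.830×10^5 kg
2.830×10^5 kg × (1 t / 1000 kg) = 283.0 t

283 t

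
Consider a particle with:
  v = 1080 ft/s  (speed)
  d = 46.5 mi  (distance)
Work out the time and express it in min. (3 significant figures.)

Solving v = d/t for t: t = d/v.
v = 1080 ft/s = 329.2 m/s; d = 46.5 mi = 74834 m.
t = 227.3 s
227.3 s × (1 min / 60.00 s) = 3.789 min

3.79 min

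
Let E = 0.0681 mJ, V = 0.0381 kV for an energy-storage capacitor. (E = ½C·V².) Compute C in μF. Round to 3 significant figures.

0.0938 μF

Rearranging E = ½C·V² for C: C = 2E/V².
E = 0.0681 mJ = 6.810×10^-5 J; V = 0.0381 kV = 38.10 V.
C = 9.383×10^-8 F
9.383×10^-8 F × (1 μF / 1.000×10^-6 F) = 0.09383 μF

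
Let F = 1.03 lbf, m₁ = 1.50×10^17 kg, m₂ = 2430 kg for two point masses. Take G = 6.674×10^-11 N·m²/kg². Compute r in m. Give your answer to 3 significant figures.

From Newton's law of gravitation: r = √(G·m₁m₂/F).
F = 1.03 lbf = 4.582 N; m₁ = 1.50×10^17 kg; m₂ = 2430 kg; G = 6.674×10^-11 N·m²/kg².
r = 72867 m

72900 m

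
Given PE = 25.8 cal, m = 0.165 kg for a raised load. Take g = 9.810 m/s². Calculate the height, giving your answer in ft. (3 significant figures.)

219 ft

Rearranging: h = PE/(m·g).
PE = 25.8 cal = 107.9 J; m = 0.165 kg; g = 9.810 m/s².
h = 66.69 m
66.69 m × (1 ft / 0.3048 m) = 218.8 ft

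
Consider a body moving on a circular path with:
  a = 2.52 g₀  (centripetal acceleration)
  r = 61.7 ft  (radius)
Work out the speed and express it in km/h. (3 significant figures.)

77.6 km/h

Rearranging: v = √(a·r).
a = 2.52 g₀ = 24.71 m/s²; r = 61.7 ft = 18.81 m.
v = 21.56 m/s
21.56 m/s × (1 km/h / 0.2778 m/s) = 77.61 km/h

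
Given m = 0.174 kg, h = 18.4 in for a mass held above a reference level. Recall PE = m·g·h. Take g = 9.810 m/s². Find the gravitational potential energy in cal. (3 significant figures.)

Directly: PE = mgh.
m = 0.174 kg; h = 18.4 in = 0.4674 m; g = 9.810 m/s².
PE = 0.7978 J  (the unit combination reduces to kg·m²/s² = J)
0.7978 J × (1 cal / 4.184 J) = 0.1907 cal

0.191 cal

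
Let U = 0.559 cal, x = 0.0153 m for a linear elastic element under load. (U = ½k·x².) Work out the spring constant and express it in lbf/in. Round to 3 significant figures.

114 lbf/in

Rearranging U = ½k·x² for k: k = 2U/x².
U = 0.559 cal = 2.339 J; x = 0.0153 m.
k = 19983 N/m
19983 N/m × (1 lbf/in / 175.1 N/m) = 114.1 lbf/in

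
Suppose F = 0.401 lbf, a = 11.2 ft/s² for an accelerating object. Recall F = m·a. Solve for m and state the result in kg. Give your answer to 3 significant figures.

From Newton's second law: m = F/a.
F = 0.401 lbf = 1.784 N; a = 11.2 ft/s² = 3.414 m/s².
m = 0.5225 kg

0.523 kg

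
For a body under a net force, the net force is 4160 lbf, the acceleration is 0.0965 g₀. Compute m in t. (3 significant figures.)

19.6 t

From Newton's second law: m = F/a.
F = 4160 lbf = 18505 N; a = 0.0965 g₀ = 0.9463 m/s².
m = 19554 kg
19554 kg × (1 t / 1000 kg) = 19.55 t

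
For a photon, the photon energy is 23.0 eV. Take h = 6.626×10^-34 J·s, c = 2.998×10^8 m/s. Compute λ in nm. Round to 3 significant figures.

53.9 nm

Rearranging E = h·c/λ for λ: λ = hc/E.
E = 23.0 eV = 3.685×10^-18 J; h = 6.626×10^-34 J·s; c = 2.998×10^8 m/s.
λ = 5.391×10^-8 m
5.391×10^-8 m × (1 nm / 1.000×10^-9 m) = 53.91 nm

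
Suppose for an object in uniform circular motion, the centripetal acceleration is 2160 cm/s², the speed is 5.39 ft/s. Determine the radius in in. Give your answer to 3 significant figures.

4.92 in

Rearranging: r = v²/a.
a = 2160 cm/s² = 21.60 m/s²; v = 5.39 ft/s = 1.643 m/s.
r = 0.1250 m
0.1250 m × (1 in / 0.02540 m) = 4.919 in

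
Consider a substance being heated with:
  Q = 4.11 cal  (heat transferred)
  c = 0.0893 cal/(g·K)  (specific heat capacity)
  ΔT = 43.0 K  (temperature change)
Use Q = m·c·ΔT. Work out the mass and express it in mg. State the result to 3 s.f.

Solving Q = m·c·ΔT for m: m = Q/(c·ΔT).
Q = 4.11 cal = 17.20 J; c = 0.0893 cal/(g·K) = 373.6 J/(kg·K); ΔT = 43.0 K.
m = 0.001070 kg
0.001070 kg × (1 mg / 1.000×10^-6 kg) = 1070 mg

1070 mg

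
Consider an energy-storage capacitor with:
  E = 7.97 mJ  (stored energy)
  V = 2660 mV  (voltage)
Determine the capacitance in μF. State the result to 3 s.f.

Solving E = ½C·V² for C: C = 2E/V².
E = 7.97 mJ = 0.007970 J; V = 2660 mV = 2.660 V.
C = 0.002253 F
0.002253 F × (1 μF / 1.000×10^-6 F) = 2253 μF

2250 μF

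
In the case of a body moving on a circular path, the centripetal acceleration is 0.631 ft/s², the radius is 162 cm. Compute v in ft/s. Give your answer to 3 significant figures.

1.83 ft/s

Solving a = v²/r for v: v = √(a·r).
a = 0.631 ft/s² = 0.1923 m/s²; r = 162 cm = 1.620 m.
v = 0.5582 m/s
0.5582 m/s × (1 ft/s / 0.3048 m/s) = 1.831 ft/s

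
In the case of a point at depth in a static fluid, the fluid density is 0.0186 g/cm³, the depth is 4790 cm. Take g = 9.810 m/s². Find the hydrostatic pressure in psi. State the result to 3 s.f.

1.27 psi

P is given directly by: P = ρgh.
ρ = 0.0186 g/cm³ = 18.60 kg/m³; h = 4790 cm = 47.90 m; g = 9.810 m/s².
P = 8740 Pa
8740 Pa × (1 psi / 6895 Pa) = 1.268 psi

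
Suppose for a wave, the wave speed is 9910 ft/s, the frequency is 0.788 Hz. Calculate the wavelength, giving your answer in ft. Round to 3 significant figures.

Rearranging: λ = v/f.
v = 9910 ft/s = 3021 m/s; f = 0.788 Hz.
λ = 3833 m
3833 m × (1 ft / 0.3048 m) = 12576 ft

12600 ft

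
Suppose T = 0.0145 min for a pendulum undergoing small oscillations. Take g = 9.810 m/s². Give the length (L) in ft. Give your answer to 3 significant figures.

Solving T = 2π√(L/g) for L: L = g·(T/2π)².
T = 0.0145 min = 0.8700 s; g = 9.810 m/s².
L = 0.1881 m
0.1881 m × (1 ft / 0.3048 m) = 0.6171 ft

0.617 ft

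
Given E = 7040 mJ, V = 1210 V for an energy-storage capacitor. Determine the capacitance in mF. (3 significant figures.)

Solving E = ½C·V² for C: C = 2E/V².
E = 7040 mJ = 7.040 J; V = 1210 V.
C = 9.617×10^-6 F
9.617×10^-6 F × (1 mF / 0.001000 F) = 0.009617 mF

0.00962 mF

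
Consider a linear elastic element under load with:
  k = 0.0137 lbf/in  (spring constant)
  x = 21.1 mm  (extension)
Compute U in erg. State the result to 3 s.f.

5340 erg

Directly: U = ½kx².
k = 0.0137 lbf/in = 2.399 N/m; x = 21.1 mm = 0.02110 m.
U = 5.341×10^-4 J  (the unit combination reduces to kg·m²/s² = J)
5.341×10^-4 J × (1 erg / 1.000×10^-7 J) = 5341 erg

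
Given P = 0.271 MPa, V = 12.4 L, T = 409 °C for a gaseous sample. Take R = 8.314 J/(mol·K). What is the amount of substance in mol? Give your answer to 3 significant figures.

From the ideal-gas law: n = PV/(RT).
P = 0.271 MPa = 2.710×10^5 Pa; V = 12.4 L = 0.01240 m³; T = 409 °C = 682.1 K; R = 8.314 J/(mol·K).
n = 0.5925 mol

0.593 mol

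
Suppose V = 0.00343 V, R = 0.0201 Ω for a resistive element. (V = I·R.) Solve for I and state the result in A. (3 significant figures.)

0.171 A

From Ohm's law: I = V/R.
V = 0.00343 V; R = 0.0201 Ω.
I = 0.1706 A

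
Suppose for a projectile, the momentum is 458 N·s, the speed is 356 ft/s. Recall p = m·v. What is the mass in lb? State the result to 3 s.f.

Rearranging: m = p/v.
p = 458 N·s = 458.0 kg·m/s; v = 356 ft/s = 108.5 m/s.
m = 4.221 kg
4.221 kg × (1 lb / 0.4536 kg) = 9.305 lb

9.31 lb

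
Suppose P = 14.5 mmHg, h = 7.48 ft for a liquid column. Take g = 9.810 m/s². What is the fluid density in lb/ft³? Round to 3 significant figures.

5.40 lb/ft³

Solving P = ρ·g·h for ρ: ρ = P/(g·h).
P = 14.5 mmHg = 1933 Pa; h = 7.48 ft = 2.280 m; g = 9.810 m/s².
ρ = 86.43 kg/m³
86.43 kg/m³ × (1 lb/ft³ / 16.02 kg/m³) = 5.396 lb/ft³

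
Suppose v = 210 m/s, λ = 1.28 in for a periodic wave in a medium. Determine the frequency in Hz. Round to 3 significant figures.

6460 Hz

Rearranging v = f·λ for f: f = v/λ.
v = 210 m/s; λ = 1.28 in = 0.03251 m.
f = 6459 Hz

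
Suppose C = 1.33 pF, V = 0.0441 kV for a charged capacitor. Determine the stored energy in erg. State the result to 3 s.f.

Directly: E = ½CV².
C = 1.33 pF = 1.330×10^-12 F; V = 0.0441 kV = 44.10 V.
E = 1.293×10^-9 J
1.293×10^-9 J × (1 erg / 1.000×10^-7 J) = 0.01293 erg

0.0129 erg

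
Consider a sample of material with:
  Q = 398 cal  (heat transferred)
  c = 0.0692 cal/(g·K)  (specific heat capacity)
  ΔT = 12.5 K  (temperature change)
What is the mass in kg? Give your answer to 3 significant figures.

0.460 kg

Solving Q = m·c·ΔT for m: m = Q/(c·ΔT).
Q = 398 cal = 1665 J; c = 0.0692 cal/(g·K) = 289.5 J/(kg·K); ΔT = 12.5 K.
m = 0.4601 kg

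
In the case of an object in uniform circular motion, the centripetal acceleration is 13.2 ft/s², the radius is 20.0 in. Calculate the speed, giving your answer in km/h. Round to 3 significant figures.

5.15 km/h

Rearranging: v = √(a·r).
a = 13.2 ft/s² = 4.023 m/s²; r = 20.0 in = 0.5080 m.
v = 1.430 m/s
1.430 m/s × (1 km/h / 0.2778 m/s) = 5.147 km/h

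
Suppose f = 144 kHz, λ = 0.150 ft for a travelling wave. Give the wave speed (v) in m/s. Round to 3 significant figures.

Directly: v = fλ.
f = 144 kHz = 1.440×10^5 Hz; λ = 0.150 ft = 0.04572 m.
v = 6584 m/s

6580 m/s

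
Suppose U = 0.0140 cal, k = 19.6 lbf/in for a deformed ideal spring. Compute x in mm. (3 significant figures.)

Rearranging U = ½k·x² for x: x = √(2U/k).
U = 0.0140 cal = 0.05858 J; k = 19.6 lbf/in = 3432 N/m.
x = 0.005842 m
0.005842 m × (1 mm / 0.001000 m) = 5.842 mm

5.84 mm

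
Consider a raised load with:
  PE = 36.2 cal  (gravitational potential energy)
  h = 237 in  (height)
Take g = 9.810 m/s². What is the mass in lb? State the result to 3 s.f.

Rearranging: m = PE/(g·h).
PE = 36.2 cal = 151.5 J; h = 237 in = 6.020 m; g = 9.810 m/s².
m = 2.565 kg
2.565 kg × (1 lb / 0.4536 kg) = 5.654 lb

5.65 lb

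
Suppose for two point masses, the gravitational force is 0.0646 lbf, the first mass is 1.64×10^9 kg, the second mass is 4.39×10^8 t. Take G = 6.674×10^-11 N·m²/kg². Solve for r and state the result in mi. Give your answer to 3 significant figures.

Solving F = G·m₁·m₂/r² for r: r = √(G·m₁m₂/F).
F = 0.0646 lbf = 0.2874 N; m₁ = 1.64×10^9 kg; m₂ = 4.39×10^8 t = 4.390×10^11 kg; G = 6.674×10^-11 N·m²/kg².
r = 4.089×10^5 m
4.089×10^5 m × (1 mi / 1609 m) = 254.1 mi

254 mi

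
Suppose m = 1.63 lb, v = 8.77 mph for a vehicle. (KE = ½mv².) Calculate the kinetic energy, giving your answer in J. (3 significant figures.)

Directly: KE = ½mv².
m = 1.63 lb = 0.7394 kg; v = 8.77 mph = 3.921 m/s.
KE = 5.682 J  (the unit combination reduces to kg·m²/s² = J)

5.68 J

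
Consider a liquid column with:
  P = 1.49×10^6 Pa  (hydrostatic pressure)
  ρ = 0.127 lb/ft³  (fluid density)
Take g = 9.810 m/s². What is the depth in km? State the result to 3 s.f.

74.7 km

Solving P = ρ·g·h for h: h = P/(ρ·g).
P = 1.49×10^6 Pa; ρ = 0.127 lb/ft³ = 2.034 kg/m³; g = 9.810 m/s².
h = 74661 m
74661 m × (1 km / 1000 m) = 74.66 km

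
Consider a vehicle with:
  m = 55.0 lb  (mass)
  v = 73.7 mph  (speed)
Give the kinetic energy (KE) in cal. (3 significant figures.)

3240 cal

KE is given directly by: KE = ½mv².
m = 55.0 lb = 24.95 kg; v = 73.7 mph = 32.95 m/s.
KE = 13540 J
13540 J × (1 cal / 4.184 J) = 3236 cal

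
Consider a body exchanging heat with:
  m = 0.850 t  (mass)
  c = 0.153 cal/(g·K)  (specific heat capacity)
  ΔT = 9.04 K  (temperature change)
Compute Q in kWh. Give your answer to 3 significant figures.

1.37 kWh

Q is given directly by: Q = mcΔT.
m = 0.850 t = 850.0 kg; c = 0.153 cal/(g·K) = 640.2 J/(kg·K); ΔT = 9.04 K.
Q = 4.919×10^6 J  (the unit combination reduces to kg·m²/s² = J)
4.919×10^6 J × (1 kWh / 3.600×10^6 J) = 1.366 kWh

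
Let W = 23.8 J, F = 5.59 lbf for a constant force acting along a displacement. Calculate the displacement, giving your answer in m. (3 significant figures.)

0.957 m

Rearranging: d = W/F.
W = 23.8 J; F = 5.59 lbf = 24.87 N.
d = 0.9571 m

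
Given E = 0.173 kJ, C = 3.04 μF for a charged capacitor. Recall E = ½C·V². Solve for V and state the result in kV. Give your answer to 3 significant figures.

Solving E = ½C·V² for V: V = √(2E/C).
E = 0.173 kJ = 173.0 J; C = 3.04 μF = 3.040×10^-6 F.
V = 10668 V  (the unit combination reduces to kg·m²/(A·s³) = V)
10668 V × (1 kV / 1000 V) = 10.67 kV

10.7 kV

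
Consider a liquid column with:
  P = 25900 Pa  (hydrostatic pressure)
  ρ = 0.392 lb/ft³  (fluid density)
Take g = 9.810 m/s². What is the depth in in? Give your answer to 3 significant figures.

16600 in

Rearranging: h = P/(ρ·g).
P = 25900 Pa; ρ = 0.392 lb/ft³ = 6.279 kg/m³; g = 9.810 m/s².
h = 420.5 m
420.5 m × (1 in / 0.02540 m) = 16554 in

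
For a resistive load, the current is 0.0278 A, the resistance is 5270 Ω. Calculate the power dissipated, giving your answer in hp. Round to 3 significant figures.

Directly: P = I²R.
I = 0.0278 A; R = 5270 Ω.
P = 4.073 W
4.073 W × (1 hp / 745.7 W) = 0.005462 hp

0.00546 hp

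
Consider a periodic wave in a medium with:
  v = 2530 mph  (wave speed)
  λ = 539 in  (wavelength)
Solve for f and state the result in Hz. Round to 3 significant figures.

82.6 Hz

Rearranging: f = v/λ.
v = 2530 mph = 1131 m/s; λ = 539 in = 13.69 m.
f = 82.61 Hz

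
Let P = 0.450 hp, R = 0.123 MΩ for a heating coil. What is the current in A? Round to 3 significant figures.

0.0522 A

Rearranging P = I²R for I: I = √(P/R).
P = 0.450 hp = 335.6 W; R = 0.123 MΩ = 1.230×10^5 Ω.
I = 0.05223 A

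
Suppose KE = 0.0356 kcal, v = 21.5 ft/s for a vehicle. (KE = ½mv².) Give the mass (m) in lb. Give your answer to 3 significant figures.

15.3 lb

Rearranging: m = 2·KE/v².
KE = 0.0356 kcal = 149.0 J; v = 21.5 ft/s = 6.553 m/s.
m = 6.937 kg
6.937 kg × (1 lb / 0.4536 kg) = 15.29 lb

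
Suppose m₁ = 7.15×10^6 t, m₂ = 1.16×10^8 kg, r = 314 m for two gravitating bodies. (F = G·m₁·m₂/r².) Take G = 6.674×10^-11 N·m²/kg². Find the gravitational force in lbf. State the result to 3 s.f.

From Newton's law of gravitation: F = Gm₁m₂/r².
m₁ = 7.15×10^6 t = 7.150×10^9 kg; m₂ = 1.16×10^8 kg; r = 314 m; G = 6.674×10^-11 N·m²/kg².
F = 561.4 N
561.4 N × (1 lbf / 4.448 N) = 126.2 lbf

126 lbf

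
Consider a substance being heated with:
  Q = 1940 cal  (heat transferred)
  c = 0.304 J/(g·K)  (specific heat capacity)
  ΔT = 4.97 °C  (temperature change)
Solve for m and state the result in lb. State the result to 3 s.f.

Rearranging Q = m·c·ΔT for m: m = Q/(c·ΔT).
Q = 1940 cal = 8117 J; c = 0.304 J/(g·K) = 304.0 J/(kg·K); ΔT = 4.97 °C = 4.970 K.
m = 5.372 kg
5.372 kg × (1 lb / 0.4536 kg) = 11.84 lb

11.8 lb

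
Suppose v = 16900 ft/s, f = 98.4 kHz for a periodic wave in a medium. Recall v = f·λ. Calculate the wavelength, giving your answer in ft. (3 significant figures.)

Rearranging v = f·λ for λ: λ = v/f.
v = 16900 ft/s = 5151 m/s; f = 98.4 kHz = 98400 Hz.
λ = 0.05235 m
0.05235 m × (1 ft / 0.3048 m) = 0.1717 ft

0.172 ft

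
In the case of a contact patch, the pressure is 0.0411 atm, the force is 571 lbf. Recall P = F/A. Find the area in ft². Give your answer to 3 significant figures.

Rearranging P = F/A for A: A = F/P.
P = 0.0411 atm = 4164 Pa; F = 571 lbf = 2540 N.
A = 0.6099 m²
0.6099 m² × (1 ft² / 0.09290 m²) = 6.565 ft²

6.56 ft²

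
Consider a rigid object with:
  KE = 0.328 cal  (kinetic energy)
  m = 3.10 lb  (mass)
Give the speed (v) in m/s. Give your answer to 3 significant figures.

1.40 m/s

Rearranging: v = √(2·KE/m).
KE = 0.328 cal = 1.372 J; m = 3.10 lb = 1.406 kg.
v = 1.397 m/s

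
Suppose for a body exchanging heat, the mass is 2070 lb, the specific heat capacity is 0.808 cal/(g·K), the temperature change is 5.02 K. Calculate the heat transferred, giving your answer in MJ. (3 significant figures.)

15.9 MJ

Directly: Q = mcΔT.
m = 2070 lb = 938.9 kg; c = 0.808 cal/(g·K) = 3381 J/(kg·K); ΔT = 5.02 K.
Q = 1.593×10^7 J
1.593×10^7 J × (1 MJ / 1.000×10^6 J) = 15.93 MJ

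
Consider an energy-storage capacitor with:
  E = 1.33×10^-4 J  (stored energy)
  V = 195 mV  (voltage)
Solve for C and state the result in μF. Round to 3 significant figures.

7000 μF

Solving E = ½C·V² for C: C = 2E/V².
E = 1.33×10^-4 J; V = 195 mV = 0.1950 V.
C = 0.006995 F
0.006995 F × (1 μF / 1.000×10^-6 F) = 6995 μF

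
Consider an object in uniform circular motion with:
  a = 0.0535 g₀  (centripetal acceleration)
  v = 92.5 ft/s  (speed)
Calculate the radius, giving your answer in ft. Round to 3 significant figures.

4970 ft

Solving a = v²/r for r: r = v²/a.
a = 0.0535 g₀ = 0.5247 m/s²; v = 92.5 ft/s = 28.19 m/s.
r = 1515 m
1515 m × (1 ft / 0.3048 m) = 4971 ft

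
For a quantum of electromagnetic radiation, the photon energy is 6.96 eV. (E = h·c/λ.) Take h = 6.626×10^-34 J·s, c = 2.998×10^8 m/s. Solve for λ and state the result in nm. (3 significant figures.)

Rearranging: λ = hc/E.
E = 6.96 eV = 1.115×10^-18 J; h = 6.626×10^-34 J·s; c = 2.998×10^8 m/s.
λ = 1.781×10^-7 m
1.781×10^-7 m × (1 nm / 1.000×10^-9 m) = 178.1 nm

178 nm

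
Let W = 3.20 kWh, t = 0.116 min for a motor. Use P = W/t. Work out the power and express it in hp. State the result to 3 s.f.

Directly: P = W/t.
W = 3.20 kWh = 1.152×10^7 J; t = 0.116 min = 6.960 s.
P = 1.655×10^6 W  (the unit combination reduces to kg·m²/s³ = W)
1.655×10^6 W × (1 hp / 745.7 W) = 2220 hp

2220 hp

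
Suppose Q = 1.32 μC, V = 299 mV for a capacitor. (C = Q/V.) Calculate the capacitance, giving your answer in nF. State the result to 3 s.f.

Directly: C = Q/V.
Q = 1.32 μC = 1.320×10^-6 C; V = 299 mV = 0.2990 V.
C = 4.415×10^-6 F
4.415×10^-6 F × (1 nF / 1.000×10^-9 F) = 4415 nF

4410 nF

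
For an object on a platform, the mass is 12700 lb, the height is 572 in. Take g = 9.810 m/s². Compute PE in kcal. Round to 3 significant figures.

PE is given directly by: PE = mgh.
m = 12700 lb = 5761 kg; h = 572 in = 14.53 m; g = 9.810 m/s².
PE = 8.210×10^5 J
8.210×10^5 J × (1 kcal / 4184 J) = 196.2 kcal

196 kcal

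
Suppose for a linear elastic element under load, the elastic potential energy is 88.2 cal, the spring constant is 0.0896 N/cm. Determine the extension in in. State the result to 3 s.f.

357 in

Rearranging U = ½k·x² for x: x = √(2U/k).
U = 88.2 cal = 369.0 J; k = 0.0896 N/cm = 8.960 N/m.
x = 9.076 m
9.076 m × (1 in / 0.02540 m) = 357.3 in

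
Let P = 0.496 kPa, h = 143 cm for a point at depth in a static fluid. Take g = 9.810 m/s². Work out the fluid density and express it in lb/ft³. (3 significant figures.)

2.21 lb/ft³

Rearranging: ρ = P/(g·h).
P = 0.496 kPa = 496.0 Pa; h = 143 cm = 1.430 m; g = 9.810 m/s².
ρ = 35.36 kg/m³
35.36 kg/m³ × (1 lb/ft³ / 16.02 kg/m³) = 2.207 lb/ft³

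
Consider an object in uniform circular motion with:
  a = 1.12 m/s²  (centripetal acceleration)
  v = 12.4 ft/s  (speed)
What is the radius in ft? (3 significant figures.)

Rearranging: r = v²/a.
a = 1.12 m/s²; v = 12.4 ft/s = 3.780 m/s.
r = 12.75 m
12.75 m × (1 ft / 0.3048 m) = 41.84 ft

41.8 ft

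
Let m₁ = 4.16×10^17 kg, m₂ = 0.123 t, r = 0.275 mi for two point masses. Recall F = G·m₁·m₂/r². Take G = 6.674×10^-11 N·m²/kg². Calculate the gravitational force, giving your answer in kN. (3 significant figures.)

17.4 kN

F is given directly by: F = Gm₁m₂/r².
m₁ = 4.16×10^17 kg; m₂ = 0.123 t = 123.0 kg; r = 0.275 mi = 442.6 m; G = 6.674×10^-11 N·m²/kg².
F = 17435 N  (the unit combination reduces to kg·m/s² = N)
17435 N × (1 kN / 1000 N) = 17.43 kN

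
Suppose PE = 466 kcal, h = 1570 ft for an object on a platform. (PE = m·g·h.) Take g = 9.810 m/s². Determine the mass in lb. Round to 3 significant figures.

916 lb

Rearranging PE = m·g·h for m: m = PE/(g·h).
PE = 466 kcal = 1.950×10^6 J; h = 1570 ft = 478.5 m; g = 9.810 m/s².
m = 415.3 kg
415.3 kg × (1 lb / 0.4536 kg) = 915.6 lb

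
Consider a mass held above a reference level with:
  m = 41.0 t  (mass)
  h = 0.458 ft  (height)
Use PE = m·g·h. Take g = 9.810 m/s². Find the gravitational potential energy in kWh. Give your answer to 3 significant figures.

Directly: PE = mgh.
m = 41.0 t = 41000 kg; h = 0.458 ft = 0.1396 m; g = 9.810 m/s².
PE = 56148 J
56148 J × (1 kWh / 3.600×10^6 J) = 0.01560 kWh

0.0156 kWh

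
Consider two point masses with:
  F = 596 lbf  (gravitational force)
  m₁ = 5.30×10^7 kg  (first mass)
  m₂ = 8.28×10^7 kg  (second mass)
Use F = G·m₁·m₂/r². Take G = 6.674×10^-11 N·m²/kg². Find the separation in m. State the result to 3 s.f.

10.5 m

Rearranging F = G·m₁·m₂/r² for r: r = √(G·m₁m₂/F).
F = 596 lbf = 2651 N; m₁ = 5.30×10^7 kg; m₂ = 8.28×10^7 kg; G = 6.674×10^-11 N·m²/kg².
r = 10.51 m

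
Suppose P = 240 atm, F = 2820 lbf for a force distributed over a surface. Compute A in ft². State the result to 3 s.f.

Solving P = F/A for A: A = F/P.
P = 240 atm = 2.432×10^7 Pa; F = 2820 lbf = 12544 N.
A = 5.158×10^-4 m²
5.158×10^-4 m² × (1 ft² / 0.09290 m²) = 0.005552 ft²

0.00555 ft²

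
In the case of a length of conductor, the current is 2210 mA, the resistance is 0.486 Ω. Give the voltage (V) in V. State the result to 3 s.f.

From Ohm's law: V = IR.
I = 2210 mA = 2.210 A; R = 0.486 Ω.
V = 1.074 V  (the unit combination reduces to kg·m²/(A·s³) = V)

1.07 V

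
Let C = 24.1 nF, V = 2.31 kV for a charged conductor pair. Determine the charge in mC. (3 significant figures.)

0.0557 mC

Rearranging: Q = CV.
C = 24.1 nF = 2.410×10^-8 F; V = 2.31 kV = 2310 V.
Q = 5.567×10^-5 C  (the unit combination reduces to A·s = C)
5.567×10^-5 C × (1 mC / 0.001000 C) = 0.05567 mC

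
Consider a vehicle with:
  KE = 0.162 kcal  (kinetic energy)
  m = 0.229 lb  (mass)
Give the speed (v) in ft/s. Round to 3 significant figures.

Solving KE = ½mv² for v: v = √(2·KE/m).
KE = 0.162 kcal = 677.8 J; m = 0.229 lb = 0.1039 kg.
v = 114.2 m/s
114.2 m/s × (1 ft/s / 0.3048 m/s) = 374.8 ft/s

375 ft/s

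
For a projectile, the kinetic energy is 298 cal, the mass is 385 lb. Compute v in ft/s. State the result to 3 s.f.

Solving KE = ½mv² for v: v = √(2·KE/m).
KE = 298 cal = 1247 J; m = 385 lb = 174.6 kg.
v = 3.779 m/s
3.779 m/s × (1 ft/s / 0.3048 m/s) = 12.40 ft/s

12.4 ft/s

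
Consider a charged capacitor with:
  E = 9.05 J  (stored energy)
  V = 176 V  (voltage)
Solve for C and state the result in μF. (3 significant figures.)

584 μF

Solving E = ½C·V² for C: C = 2E/V².
E = 9.05 J; V = 176 V.
C = 5.843×10^-4 F
5.843×10^-4 F × (1 μF / 1.000×10^-6 F) = 584.3 μF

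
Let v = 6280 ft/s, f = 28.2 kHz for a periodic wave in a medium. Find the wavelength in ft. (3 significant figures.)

0.223 ft

Solving v = f·λ for λ: λ = v/f.
v = 6280 ft/s = 1914 m/s; f = 28.2 kHz = 28200 Hz.
λ = 0.06788 m
0.06788 m × (1 ft / 0.3048 m) = 0.2227 ft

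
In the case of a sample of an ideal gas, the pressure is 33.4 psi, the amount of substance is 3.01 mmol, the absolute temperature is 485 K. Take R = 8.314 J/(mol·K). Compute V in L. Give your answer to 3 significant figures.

Rearranging: V = nRT/P.
P = 33.4 psi = 2.303×10^5 Pa; n = 3.01 mmol = 0.003010 mol; T = 485 K; R = 8.314 J/(mol·K).
V = 5.271×10^-5 m³
5.271×10^-5 m³ × (1 L / 0.001000 m³) = 0.05271 L

0.0527 L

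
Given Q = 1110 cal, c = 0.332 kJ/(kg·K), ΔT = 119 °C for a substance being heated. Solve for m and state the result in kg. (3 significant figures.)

0.118 kg

Solving Q = m·c·ΔT for m: m = Q/(c·ΔT).
Q = 1110 cal = 4644 J; c = 0.332 kJ/(kg·K) = 332.0 J/(kg·K); ΔT = 119 °C = 119.0 K.
m = 0.1176 kg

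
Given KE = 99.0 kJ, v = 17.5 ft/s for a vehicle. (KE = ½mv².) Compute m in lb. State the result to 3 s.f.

15300 lb

Solving KE = ½mv² for m: m = 2·KE/v².
KE = 99.0 kJ = 99000 J; v = 17.5 ft/s = 5.334 m/s.
m = 6959 kg
6959 kg × (1 lb / 0.4536 kg) = 15342 lb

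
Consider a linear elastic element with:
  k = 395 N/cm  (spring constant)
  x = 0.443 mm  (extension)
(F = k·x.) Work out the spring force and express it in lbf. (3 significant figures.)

Directly: F = kx.
k = 395 N/cm = 39500 N/m; x = 0.443 mm = 4.430×10^-4 m.
F = 17.50 N  (the unit combination reduces to kg·m/s² = N)
17.50 N × (1 lbf / 4.448 N) = 3.934 lbf

3.93 lbf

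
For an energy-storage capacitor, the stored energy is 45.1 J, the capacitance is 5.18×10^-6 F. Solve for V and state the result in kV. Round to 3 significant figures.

Rearranging: V = √(2E/C).
E = 45.1 J; C = 5.18×10^-6 F.
V = 4173 V
4173 V × (1 kV / 1000 V) = 4.173 kV

4.17 kV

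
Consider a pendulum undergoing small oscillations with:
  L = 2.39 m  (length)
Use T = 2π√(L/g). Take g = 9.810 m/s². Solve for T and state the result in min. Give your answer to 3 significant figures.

Directly: T = 2π√(L/g).
L = 2.39 m; g = 9.810 m/s².
T = 3.101 s
3.101 s × (1 min / 60.00 s) = 0.05169 min

0.0517 min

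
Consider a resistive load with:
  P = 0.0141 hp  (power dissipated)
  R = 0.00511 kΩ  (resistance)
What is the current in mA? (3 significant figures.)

Solving P = I²R for I: I = √(P/R).
P = 0.0141 hp = 10.51 W; R = 0.00511 kΩ = 5.110 Ω.
I = 1.434 A
1.434 A × (1 mA / 0.001000 A) = 1434 mA

1430 mA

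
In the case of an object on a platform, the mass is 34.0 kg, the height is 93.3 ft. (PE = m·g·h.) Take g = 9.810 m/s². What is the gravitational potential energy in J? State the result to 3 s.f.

9490 J

Directly: PE = mgh.
m = 34.0 kg; h = 93.3 ft = 28.44 m; g = 9.810 m/s².
PE = 9485 J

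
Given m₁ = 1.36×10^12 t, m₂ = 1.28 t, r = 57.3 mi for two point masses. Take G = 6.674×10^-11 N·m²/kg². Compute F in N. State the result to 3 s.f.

0.0137 N

From Newton's law of gravitation: F = Gm₁m₂/r².
m₁ = 1.36×10^12 t = 1.360×10^15 kg; m₂ = 1.28 t = 1280 kg; r = 57.3 mi = 92215 m; G = 6.674×10^-11 N·m²/kg².
F = 0.01366 N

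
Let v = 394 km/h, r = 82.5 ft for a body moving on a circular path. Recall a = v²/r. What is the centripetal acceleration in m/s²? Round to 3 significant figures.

476 m/s²

Directly: a = v²/r.
v = 394 km/h = 109.4 m/s; r = 82.5 ft = 25.15 m.
a = 476.3 m/s²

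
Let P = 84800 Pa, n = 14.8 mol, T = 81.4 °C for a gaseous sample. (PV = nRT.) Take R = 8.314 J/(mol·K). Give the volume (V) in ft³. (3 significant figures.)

Solving PV = nRT for V: V = nRT/P.
P = 84800 Pa; n = 14.8 mol; T = 81.4 °C = 354.5 K; R = 8.314 J/(mol·K).
V = 0.5145 m³
0.5145 m³ × (1 ft³ / 0.02832 m³) = 18.17 ft³

18.2 ft³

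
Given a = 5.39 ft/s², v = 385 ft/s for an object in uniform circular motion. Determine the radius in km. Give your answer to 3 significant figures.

Solving a = v²/r for r: r = v²/a.
a = 5.39 ft/s² = 1.643 m/s²; v = 385 ft/s = 117.3 m/s.
r = 8382 m
8382 m × (1 km / 1000 m) = 8.382 km

8.38 km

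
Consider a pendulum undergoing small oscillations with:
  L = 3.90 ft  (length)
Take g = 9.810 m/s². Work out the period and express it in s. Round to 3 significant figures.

Directly: T = 2π√(L/g).
L = 3.90 ft = 1.189 m; g = 9.810 m/s².
T = 2.187 s

2.19 s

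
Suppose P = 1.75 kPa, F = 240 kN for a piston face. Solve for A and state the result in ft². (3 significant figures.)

1480 ft²

Solving P = F/A for A: A = F/P.
P = 1.75 kPa = 1750 Pa; F = 240 kN = 2.400×10^5 N.
A = 137.1 m²
137.1 m² × (1 ft² / 0.09290 m²) = 1476 ft²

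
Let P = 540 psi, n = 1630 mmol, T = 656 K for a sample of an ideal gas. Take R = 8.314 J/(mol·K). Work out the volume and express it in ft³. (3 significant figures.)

0.0843 ft³

Rearranging: V = nRT/P.
P = 540 psi = 3.723×10^6 Pa; n = 1630 mmol = 1.630 mol; T = 656 K; R = 8.314 J/(mol·K).
V = 0.002388 m³
0.002388 m³ × (1 ft³ / 0.02832 m³) = 0.08432 ft³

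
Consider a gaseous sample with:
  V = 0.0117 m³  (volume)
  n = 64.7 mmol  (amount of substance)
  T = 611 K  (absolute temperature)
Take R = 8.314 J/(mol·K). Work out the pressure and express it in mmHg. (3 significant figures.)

211 mmHg

From the ideal-gas law: P = nRT/V.
V = 0.0117 m³; n = 64.7 mmol = 0.06470 mol; T = 611 K; R = 8.314 J/(mol·K).
P = 28091 Pa  (the unit combination reduces to kg/(m·s²) = Pa)
28091 Pa × (1 mmHg / 133.3 Pa) = 210.7 mmHg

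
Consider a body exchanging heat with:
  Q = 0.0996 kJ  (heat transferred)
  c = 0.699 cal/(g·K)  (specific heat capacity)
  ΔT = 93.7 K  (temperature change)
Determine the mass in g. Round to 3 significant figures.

0.363 g

Solving Q = m·c·ΔT for m: m = Q/(c·ΔT).
Q = 0.0996 kJ = 99.60 J; c = 0.699 cal/(g·K) = 2925 J/(kg·K); ΔT = 93.7 K.
m = 3.635×10^-4 kg
3.635×10^-4 kg × (1 g / 0.001000 kg) = 0.3635 g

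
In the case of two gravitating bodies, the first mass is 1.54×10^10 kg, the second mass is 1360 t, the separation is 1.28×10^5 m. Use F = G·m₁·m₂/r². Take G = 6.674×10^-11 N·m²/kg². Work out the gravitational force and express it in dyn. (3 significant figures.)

8.53 dyn

From Newton's law of gravitation: F = Gm₁m₂/r².
m₁ = 1.54×10^10 kg; m₂ = 1360 t = 1.360×10^6 kg; r = 1.28×10^5 m; G = 6.674×10^-11 N·m²/kg².
F = 8.532×10^-5 N  (the unit combination reduces to kg·m/s² = N)
8.532×10^-5 N × (1 dyn / 1.000×10^-5 N) = 8.532 dyn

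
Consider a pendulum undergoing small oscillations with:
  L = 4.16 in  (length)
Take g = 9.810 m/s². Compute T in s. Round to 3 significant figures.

T is given directly by: T = 2π√(L/g).
L = 4.16 in = 0.1057 m; g = 9.810 m/s².
T = 0.6521 s

0.652 s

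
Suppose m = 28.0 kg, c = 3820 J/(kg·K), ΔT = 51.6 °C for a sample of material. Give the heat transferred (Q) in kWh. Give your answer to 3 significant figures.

1.53 kWh

Directly: Q = mcΔT.
m = 28.0 kg; c = 3820 J/(kg·K); ΔT = 51.6 °C = 51.60 K.
Q = 5.519×10^6 J  (the unit combination reduces to kg·m²/s² = J)
5.519×10^6 J × (1 kWh / 3.600×10^6 J) = 1.533 kWh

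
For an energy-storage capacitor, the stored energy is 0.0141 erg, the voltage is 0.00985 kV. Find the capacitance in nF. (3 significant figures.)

0.0291 nF

Rearranging E = ½C·V² for C: C = 2E/V².
E = 0.0141 erg = 1.410×10^-9 J; V = 0.00985 kV = 9.850 V.
C = 2.907×10^-11 F
2.907×10^-11 F × (1 nF / 1.000×10^-9 F) = 0.02907 nF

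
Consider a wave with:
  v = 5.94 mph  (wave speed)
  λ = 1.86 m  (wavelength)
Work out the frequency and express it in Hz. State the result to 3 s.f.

1.43 Hz

Rearranging v = f·λ for f: f = v/λ.
v = 5.94 mph = 2.655 m/s; λ = 1.86 m.
f = 1.428 Hz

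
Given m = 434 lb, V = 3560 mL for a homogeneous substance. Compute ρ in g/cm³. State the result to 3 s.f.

55.3 g/cm³

ρ is given directly by: ρ = m/V.
m = 434 lb = 196.9 kg; V = 3560 mL = 0.003560 m³.
ρ = 55297 kg/m³
55297 kg/m³ × (1 g/cm³ / 1000 kg/m³) = 55.30 g/cm³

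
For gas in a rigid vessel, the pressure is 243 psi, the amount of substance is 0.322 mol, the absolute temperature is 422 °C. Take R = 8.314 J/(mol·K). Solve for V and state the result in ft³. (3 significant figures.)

0.0392 ft³

From the ideal-gas law: V = nRT/P.
P = 243 psi = 1.675×10^6 Pa; n = 0.322 mol; T = 422 °C = 695.1 K; R = 8.314 J/(mol·K).
V = 0.001111 m³
0.001111 m³ × (1 ft³ / 0.02832 m³) = 0.03923 ft³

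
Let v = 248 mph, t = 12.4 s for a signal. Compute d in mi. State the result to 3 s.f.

0.854 mi

Rearranging: d = v·t.
v = 248 mph = 110.9 m/s; t = 12.4 s.
d = 1375 m
1375 m × (1 mi / 1609 m) = 0.8542 mi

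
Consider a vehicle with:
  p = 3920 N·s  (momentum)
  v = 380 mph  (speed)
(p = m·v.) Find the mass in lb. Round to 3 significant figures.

50.9 lb

Rearranging p = m·v for m: m = p/v.
p = 3920 N·s = 3920 kg·m/s; v = 380 mph = 169.9 m/s.
m = 23.08 kg
23.08 kg × (1 lb / 0.4536 kg) = 50.87 lb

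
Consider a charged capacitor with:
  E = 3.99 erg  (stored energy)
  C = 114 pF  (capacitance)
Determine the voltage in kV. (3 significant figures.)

Rearranging: V = √(2E/C).
E = 3.99 erg = 3.990×10^-7 J; C = 114 pF = 1.140×10^-10 F.
V = 83.67 V
83.67 V × (1 kV / 1000 V) = 0.08367 kV

0.0837 kV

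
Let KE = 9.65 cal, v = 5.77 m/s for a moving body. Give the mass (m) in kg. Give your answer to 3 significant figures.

2.43 kg

Solving KE = ½mv² for m: m = 2·KE/v².
KE = 9.65 cal = 40.38 J; v = 5.77 m/s.
m = 2.425 kg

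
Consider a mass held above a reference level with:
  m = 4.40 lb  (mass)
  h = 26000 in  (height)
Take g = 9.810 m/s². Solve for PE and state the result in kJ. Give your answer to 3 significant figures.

12.9 kJ

PE is given directly by: PE = mgh.
m = 4.40 lb = 1.996 kg; h = 26000 in = 660.4 m; g = 9.810 m/s².
PE = 12930 J
12930 J × (1 kJ / 1000 J) = 12.93 kJ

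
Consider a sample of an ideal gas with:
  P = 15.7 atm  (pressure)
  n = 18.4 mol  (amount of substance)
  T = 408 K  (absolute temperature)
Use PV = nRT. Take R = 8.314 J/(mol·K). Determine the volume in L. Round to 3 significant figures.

39.2 L

From the ideal-gas law: V = nRT/P.
P = 15.7 atm = 1.591×10^6 Pa; n = 18.4 mol; T = 408 K; R = 8.314 J/(mol·K).
V = 0.03923 m³
0.03923 m³ × (1 L / 0.001000 m³) = 39.23 L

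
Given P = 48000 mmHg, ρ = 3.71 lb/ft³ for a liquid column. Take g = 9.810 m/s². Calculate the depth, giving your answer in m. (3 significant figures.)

Rearranging P = ρ·g·h for h: h = P/(ρ·g).
P = 48000 mmHg = 6.399×10^6 Pa; ρ = 3.71 lb/ft³ = 59.43 kg/m³; g = 9.810 m/s².
h = 10977 m

11000 m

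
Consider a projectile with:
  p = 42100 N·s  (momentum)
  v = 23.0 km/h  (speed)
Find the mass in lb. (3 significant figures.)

Solving p = m·v for m: m = p/v.
p = 42100 N·s = 42100 kg·m/s; v = 23.0 km/h = 6.389 m/s.
m = 6590 kg
6590 kg × (1 lb / 0.4536 kg) = 14528 lb

14500 lb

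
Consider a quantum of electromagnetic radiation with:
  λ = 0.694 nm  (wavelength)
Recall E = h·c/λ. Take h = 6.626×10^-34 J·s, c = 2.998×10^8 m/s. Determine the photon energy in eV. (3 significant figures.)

E is given directly by: E = hc/λ.
λ = 0.694 nm = 6.940×10^-10 m; h = 6.626×10^-34 J·s; c = 2.998×10^8 m/s.
E = 2.862×10^-16 J  (the unit combination reduces to kg·m²/s² = J)
2.862×10^-16 J × (1 eV / 1.602×10^-19 J) = 1787 eV

1790 eV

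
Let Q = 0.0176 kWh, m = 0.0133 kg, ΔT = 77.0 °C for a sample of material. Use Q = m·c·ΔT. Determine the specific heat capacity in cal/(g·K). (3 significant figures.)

14.8 cal/(g·K)

Rearranging: c = Q/(m·ΔT).
Q = 0.0176 kWh = 63360 J; m = 0.0133 kg; ΔT = 77.0 °C = 77.00 K.
c = 61869 J/(kg·K)
61869 J/(kg·K) × (1 cal/(g·K) / 4184 J/(kg·K)) = 14.79 cal/(g·K)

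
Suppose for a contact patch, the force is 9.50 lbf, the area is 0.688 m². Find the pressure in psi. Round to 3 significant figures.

0.00891 psi

Directly: P = F/A.
F = 9.50 lbf = 42.26 N; A = 0.688 m².
P = 61.42 Pa
61.42 Pa × (1 psi / 6895 Pa) = 0.008908 psi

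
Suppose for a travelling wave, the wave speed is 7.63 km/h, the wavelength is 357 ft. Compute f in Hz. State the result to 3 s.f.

Rearranging: f = v/λ.
v = 7.63 km/h = 2.119 m/s; λ = 357 ft = 108.8 m.
f = 0.01948 Hz

0.0195 Hz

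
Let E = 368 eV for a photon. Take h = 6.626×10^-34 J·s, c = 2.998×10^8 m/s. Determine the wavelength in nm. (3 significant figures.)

Rearranging E = h·c/λ for λ: λ = hc/E.
E = 368 eV = 5.896×10^-17 J; h = 6.626×10^-34 J·s; c = 2.998×10^8 m/s.
λ = 3.369×10^-9 m
3.369×10^-9 m × (1 nm / 1.000×10^-9 m) = 3.369 nm

3.37 nm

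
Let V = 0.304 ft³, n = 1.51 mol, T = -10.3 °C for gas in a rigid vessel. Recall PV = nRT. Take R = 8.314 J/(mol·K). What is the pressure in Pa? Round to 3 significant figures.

Directly: P = nRT/V.
V = 0.304 ft³ = 0.008608 m³; n = 1.51 mol; T = -10.3 °C = 262.8 K; R = 8.314 J/(mol·K).
P = 3.833×10^5 Pa

3.83×10^5 Pa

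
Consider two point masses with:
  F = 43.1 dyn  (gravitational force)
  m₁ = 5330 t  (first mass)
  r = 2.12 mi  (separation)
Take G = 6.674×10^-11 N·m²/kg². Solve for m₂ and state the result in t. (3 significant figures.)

Solving F = G·m₁·m₂/r² for m₂: m₂ = F·r²/(G·m₁).
F = 43.1 dyn = 4.310×10^-4 N; m₁ = 5330 t = 5.330×10^6 kg; r = 2.12 mi = 3412 m; G = 6.674×10^-11 N·m²/kg².
m₂ = 1.410×10^7 kg
1.410×10^7 kg × (1 t / 1000 kg) = 14104 t

14100 t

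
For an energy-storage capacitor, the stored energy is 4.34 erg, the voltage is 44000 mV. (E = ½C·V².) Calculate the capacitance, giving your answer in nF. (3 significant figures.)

0.448 nF

Solving E = ½C·V² for C: C = 2E/V².
E = 4.34 erg = 4.340×10^-7 J; V = 44000 mV = 44.00 V.
C = 4.483×10^-10 F
4.483×10^-10 F × (1 nF / 1.000×10^-9 F) = 0.4483 nF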